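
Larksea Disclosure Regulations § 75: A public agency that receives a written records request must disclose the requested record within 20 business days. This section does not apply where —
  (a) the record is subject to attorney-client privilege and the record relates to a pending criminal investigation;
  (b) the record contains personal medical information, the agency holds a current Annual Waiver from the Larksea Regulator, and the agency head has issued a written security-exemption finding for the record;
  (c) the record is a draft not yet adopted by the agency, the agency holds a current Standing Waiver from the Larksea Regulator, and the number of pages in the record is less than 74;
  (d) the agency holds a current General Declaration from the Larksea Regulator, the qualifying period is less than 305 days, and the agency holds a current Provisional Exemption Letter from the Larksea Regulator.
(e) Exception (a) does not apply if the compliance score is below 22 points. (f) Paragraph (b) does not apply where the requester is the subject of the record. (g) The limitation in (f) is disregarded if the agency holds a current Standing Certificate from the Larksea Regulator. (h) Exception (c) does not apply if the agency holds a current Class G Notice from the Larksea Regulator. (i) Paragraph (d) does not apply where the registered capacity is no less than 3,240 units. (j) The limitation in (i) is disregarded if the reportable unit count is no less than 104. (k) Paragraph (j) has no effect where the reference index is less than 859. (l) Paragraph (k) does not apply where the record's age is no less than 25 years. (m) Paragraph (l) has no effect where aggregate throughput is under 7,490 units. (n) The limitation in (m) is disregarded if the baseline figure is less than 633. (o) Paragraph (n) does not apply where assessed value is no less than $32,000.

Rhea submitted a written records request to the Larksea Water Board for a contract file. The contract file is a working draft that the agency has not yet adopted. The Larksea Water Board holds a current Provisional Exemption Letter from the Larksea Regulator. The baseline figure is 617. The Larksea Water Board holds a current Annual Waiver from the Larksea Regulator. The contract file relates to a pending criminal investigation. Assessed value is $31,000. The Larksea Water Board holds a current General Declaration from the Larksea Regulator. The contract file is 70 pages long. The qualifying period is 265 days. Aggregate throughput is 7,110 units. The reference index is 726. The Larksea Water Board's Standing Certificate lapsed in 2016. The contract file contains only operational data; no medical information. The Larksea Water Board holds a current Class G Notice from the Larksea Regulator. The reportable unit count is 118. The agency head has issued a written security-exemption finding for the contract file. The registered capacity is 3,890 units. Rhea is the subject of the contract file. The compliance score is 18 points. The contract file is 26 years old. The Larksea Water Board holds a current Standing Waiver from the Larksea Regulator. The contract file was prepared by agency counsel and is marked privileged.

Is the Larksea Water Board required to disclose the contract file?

Exception (a) is satisfied on its face — the contract file is privileged; the contract file relates to a pending investigation. But applying paragraph (e): (e) operates — the compliance score is 18 points, below the 22 points limit. Exception (a) does not apply.
Exception (b) fails — the contract file contains only operational data.
Exception (c) is satisfied on its face — the contract file is an unadopted draft; a current Standing Waiver is held; the number of pages in the record is 70, less than the 74 limit. However, paragraph (h) must be considered: (h) operates against (c): a current Class G Notice is held. (c) is therefore removed.
Exception (d) is satisfied on its face — a current General Declaration is held; the qualifying period is 265 days, less than the 305 days limit; a current Provisional Exemption Letter is held. Under paragraphs (i)–(o): (i) would limit (d) — the registered capacity is 3,890 units, meeting the 3,240 units threshold — but (j) sets (i) aside: (j) operates against (i): the reportable unit count is 118, meeting the 104 threshold. (k) is triggered (the reference index is 726, less than the 859 limit), but is set aside by (l): (l) operates against (k): the record's age is 26 years, meeting the 25 years threshold. (m) would limit (l) — aggregate throughput is 7,110 units, under the 7,490 units limit — but (n) sets (m) aside: (n) operates against (m): the baseline figure is 617, less than the 633 limit. (o), which would lift (n), is inapplicable — assessed value is $31,000, short of $32,000. So (d) applies.

No — exception (d) applies; the Larksea Water Board is not required to disclose the contract file.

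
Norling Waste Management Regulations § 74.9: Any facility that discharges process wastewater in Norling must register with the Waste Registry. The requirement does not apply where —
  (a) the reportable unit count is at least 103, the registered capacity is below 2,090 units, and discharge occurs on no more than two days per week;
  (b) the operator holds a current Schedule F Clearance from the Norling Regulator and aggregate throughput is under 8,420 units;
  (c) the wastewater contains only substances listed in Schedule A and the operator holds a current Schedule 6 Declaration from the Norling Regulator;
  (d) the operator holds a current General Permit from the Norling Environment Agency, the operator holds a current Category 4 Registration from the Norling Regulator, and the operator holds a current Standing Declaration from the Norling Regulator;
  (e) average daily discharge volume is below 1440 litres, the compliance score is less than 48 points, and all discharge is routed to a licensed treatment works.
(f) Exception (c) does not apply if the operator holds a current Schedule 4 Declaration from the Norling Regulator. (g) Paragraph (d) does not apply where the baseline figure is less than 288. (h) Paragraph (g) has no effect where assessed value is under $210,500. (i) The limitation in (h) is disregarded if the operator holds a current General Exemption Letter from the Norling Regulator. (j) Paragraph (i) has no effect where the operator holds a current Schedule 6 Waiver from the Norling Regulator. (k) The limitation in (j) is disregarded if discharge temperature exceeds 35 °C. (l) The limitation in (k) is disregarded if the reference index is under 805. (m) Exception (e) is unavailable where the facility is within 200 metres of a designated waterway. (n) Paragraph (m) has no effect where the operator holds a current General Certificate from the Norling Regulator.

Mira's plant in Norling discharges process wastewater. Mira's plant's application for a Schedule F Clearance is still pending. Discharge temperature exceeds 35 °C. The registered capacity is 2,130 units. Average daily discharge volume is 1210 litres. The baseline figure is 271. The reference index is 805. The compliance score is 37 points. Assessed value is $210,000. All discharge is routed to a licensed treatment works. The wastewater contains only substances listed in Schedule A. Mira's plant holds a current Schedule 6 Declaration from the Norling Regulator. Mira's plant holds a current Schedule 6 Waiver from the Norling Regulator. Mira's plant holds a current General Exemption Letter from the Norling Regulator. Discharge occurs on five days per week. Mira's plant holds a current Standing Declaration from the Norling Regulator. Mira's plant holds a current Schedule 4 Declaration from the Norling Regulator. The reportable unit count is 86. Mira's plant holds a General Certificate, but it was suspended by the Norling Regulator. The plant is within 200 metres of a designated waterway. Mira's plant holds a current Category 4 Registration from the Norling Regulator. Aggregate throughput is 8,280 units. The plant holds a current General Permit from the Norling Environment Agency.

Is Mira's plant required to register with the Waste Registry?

Exception (a) fails — the reportable unit count is 86, short of 103.
Exception (b) does not apply: no current Schedule F Clearance is held.
All of (c)'s requirements are met (the wastewater is Schedule-A-only; a current Schedule 6 Declaration is held). Turning to paragraph (f): (f) operates against (c): a current Schedule 4 Declaration is held. So (c) is unavailable.
Exception (d)'s conditions are all satisfied: a current General Permit is held; a current Category 4 Registration is held; a current Standing Declaration is held. Turning to paragraphs (g)–(l): (g) operates against (d): the baseline figure is 271, less than the 288 limit. (h) operates (assessed value is $210,000, under the $210,500 limit), but is overridden by (i): (i) operates against (h): a current General Exemption Letter is held. (j) would limit (i) — a current Schedule 6 Waiver is held — but (k) sets (j) aside: (k) operates against (j): discharge temperature exceeds 35 °C. (l), which would lift (k), does not operate here — the reference index is 805, not under 805. (d) is therefore removed.
Exception (e) is satisfied on its face — average daily discharge volume is 1210 litres, below the 1440 litres limit; the compliance score is 37 points, less than the 48 points limit; discharge is routed to a licensed treatment works. But applying paragraphs (m)–(n): (m) operates against (e): the plant is within 200 m of a designated waterway. (n) is not triggered (there is no General Certificate in force), so (m) stands. Exception (e) does not apply.
No exception is made out. Mira's plant falls within the general rule.

Yes — Mira's plant must register with the Waste Registry.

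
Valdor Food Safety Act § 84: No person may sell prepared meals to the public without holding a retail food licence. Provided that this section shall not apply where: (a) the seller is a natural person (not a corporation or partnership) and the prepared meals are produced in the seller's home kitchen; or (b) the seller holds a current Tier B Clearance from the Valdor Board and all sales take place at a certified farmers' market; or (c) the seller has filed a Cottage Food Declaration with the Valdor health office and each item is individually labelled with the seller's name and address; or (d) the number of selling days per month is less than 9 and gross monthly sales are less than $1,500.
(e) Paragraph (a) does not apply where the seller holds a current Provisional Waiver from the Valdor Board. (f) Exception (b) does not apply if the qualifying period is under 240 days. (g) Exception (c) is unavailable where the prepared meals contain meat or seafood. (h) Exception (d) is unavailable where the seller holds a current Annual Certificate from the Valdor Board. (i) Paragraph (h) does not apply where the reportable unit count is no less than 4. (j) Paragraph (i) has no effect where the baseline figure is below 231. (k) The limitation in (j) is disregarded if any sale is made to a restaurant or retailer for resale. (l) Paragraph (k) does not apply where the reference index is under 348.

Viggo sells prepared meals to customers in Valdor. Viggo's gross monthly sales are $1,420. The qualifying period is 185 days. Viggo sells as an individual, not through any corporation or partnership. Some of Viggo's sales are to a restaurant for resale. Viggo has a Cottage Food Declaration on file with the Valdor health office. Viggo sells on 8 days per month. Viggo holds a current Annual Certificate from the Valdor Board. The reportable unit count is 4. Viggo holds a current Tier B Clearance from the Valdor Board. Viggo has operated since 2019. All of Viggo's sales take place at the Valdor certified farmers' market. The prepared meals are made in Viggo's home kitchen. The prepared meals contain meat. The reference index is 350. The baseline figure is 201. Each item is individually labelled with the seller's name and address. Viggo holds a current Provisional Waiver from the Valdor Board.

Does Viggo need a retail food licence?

No — exception (d) applies; Viggo is not required to hold a retail food licence.

Exception (a) is satisfied on its face — the seller is a natural person; the prepared meals are home-kitchen produced. But applying paragraph (e): (e) is triggered — a current Provisional Waiver is held. Exception (a) does not apply.
Exception (b): a current Tier B Clearance is held; all sales are at a certified farmers' market — every condition holds. But applying paragraph (f): (f) operates against (b): the qualifying period is 185 days, under the 240 days limit. (b) is therefore removed.
Exception (c) is satisfied on its face — a Cottage Food Declaration is on file; items are individually labelled. But applying paragraph (g): (g) operates against (c): the prepared meals contain meat. So (c) is unavailable.
All of (d)'s requirements are met (the number of selling days per month is 8, less than the 9 limit; gross monthly sales are $1,420, less than the $1,500 limit). Applying paragraphs (h)–(l): (h) applies (a current Annual Certificate is held), but is itself disapplied by (i): (i) applies — the reportable unit count is 4, meeting the 4 threshold. (j) would limit (i) — the baseline figure is 201, below the 231 limit — but (k) sets (j) aside: (k) operates against (j): some sales are to a restaurant for resale. (l), which would lift (k), is not triggered — the reference index is 350, not under 348. So (d) applies.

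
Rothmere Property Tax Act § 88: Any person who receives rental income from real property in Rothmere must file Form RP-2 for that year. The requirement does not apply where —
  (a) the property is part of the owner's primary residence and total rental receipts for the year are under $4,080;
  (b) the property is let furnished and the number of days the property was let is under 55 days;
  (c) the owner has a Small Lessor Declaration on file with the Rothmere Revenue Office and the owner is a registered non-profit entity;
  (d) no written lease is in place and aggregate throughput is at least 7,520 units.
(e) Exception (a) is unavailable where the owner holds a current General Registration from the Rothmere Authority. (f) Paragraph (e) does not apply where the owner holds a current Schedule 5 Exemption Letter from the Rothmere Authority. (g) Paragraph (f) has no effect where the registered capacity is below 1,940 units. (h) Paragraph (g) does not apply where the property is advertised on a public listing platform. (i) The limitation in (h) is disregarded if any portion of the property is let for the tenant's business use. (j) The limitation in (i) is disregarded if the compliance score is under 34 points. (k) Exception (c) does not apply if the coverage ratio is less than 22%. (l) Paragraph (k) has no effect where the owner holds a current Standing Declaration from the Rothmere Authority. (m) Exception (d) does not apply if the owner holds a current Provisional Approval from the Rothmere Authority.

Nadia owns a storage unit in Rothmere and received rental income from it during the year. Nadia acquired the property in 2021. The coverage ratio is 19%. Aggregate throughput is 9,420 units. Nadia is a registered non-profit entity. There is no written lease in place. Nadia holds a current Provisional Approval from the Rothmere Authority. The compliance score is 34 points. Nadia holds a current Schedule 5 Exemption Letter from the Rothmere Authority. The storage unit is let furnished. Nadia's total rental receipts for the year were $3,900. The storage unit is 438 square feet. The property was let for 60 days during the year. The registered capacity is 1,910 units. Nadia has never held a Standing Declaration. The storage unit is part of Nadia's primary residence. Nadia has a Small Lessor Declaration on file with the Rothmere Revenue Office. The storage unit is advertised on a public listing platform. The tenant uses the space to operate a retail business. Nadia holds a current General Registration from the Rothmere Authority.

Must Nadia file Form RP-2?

Yes — Nadia must file Form RP-2.

Exception (a) is satisfied on its face — the storage unit is part of the primary residence; total rental receipts for the year are $3,900, under the $4,080 limit. But: (e) operates against (a): a current General Registration is held. (f) would limit (e) — a current Schedule 5 Exemption Letter is held — but (g) sets (f) aside: (g) is triggered — the registered capacity is 1,910 units, below the 1,940 units limit. (h) is triggered (the property is publicly advertised), but is itself disapplied by (i): (i) is engaged — the space is let for business use. (j) does not operate here (the compliance score is 34 points, not under 34 points), so (i) stands. Exception (a) does not apply.
Exception (b) fails — the number of days the property was let is 60 days, not under 55 days.
Exception (c): a Small Lessor Declaration is on file; Nadia is a registered non-profit — every condition holds. Turning to paragraphs (k)–(l): (k) is engaged — the coverage ratio is 19%, less than the 22% limit. (l), which would lift (k), does not operate here — no current Standing Declaration is held. Exception (c) does not apply.
Exception (d) is satisfied on its face — there is no written lease; aggregate throughput is 9,420 units, meeting the 7,520 units threshold. But: (m) operates — a current Provisional Approval is held. (d) is therefore removed.
None of the exceptions is available; § 88 applies in full.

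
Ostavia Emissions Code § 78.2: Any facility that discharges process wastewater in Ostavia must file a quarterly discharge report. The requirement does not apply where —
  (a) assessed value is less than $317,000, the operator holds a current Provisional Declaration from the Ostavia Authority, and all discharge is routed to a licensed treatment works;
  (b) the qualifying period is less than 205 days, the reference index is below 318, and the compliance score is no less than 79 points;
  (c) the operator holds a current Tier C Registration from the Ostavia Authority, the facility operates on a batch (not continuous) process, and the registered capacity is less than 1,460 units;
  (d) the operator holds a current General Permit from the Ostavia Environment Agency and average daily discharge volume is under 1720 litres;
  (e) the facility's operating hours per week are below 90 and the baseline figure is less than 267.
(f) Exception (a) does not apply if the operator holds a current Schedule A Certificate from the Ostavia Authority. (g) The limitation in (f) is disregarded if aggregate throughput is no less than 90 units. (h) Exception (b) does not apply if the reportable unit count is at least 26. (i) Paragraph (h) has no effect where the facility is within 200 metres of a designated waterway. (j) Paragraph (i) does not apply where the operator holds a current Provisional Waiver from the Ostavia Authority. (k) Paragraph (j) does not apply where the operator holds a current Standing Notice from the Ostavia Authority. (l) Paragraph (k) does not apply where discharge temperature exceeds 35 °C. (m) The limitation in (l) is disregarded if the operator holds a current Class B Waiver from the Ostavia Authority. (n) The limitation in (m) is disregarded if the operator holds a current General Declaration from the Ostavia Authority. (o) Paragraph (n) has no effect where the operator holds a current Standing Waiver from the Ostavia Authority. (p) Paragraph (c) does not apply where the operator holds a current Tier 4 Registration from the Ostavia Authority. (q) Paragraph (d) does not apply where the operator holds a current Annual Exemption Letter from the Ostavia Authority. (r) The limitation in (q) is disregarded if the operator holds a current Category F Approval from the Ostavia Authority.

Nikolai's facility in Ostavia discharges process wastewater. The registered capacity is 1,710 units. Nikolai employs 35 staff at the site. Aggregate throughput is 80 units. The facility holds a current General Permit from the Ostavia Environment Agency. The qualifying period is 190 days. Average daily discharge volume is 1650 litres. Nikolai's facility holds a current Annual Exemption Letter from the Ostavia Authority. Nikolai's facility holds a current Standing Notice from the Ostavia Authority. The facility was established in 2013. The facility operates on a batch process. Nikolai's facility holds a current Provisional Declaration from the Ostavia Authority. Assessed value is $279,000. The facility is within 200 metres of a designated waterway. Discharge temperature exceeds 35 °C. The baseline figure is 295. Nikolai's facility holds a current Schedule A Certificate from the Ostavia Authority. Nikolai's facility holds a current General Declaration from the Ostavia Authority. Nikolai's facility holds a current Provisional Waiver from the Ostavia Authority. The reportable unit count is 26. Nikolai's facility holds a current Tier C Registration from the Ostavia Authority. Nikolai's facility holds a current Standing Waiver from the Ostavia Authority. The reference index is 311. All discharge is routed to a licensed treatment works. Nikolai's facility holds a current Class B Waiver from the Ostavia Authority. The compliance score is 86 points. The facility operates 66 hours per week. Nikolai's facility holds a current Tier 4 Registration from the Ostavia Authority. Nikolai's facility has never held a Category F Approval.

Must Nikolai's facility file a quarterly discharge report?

Exception (a) is satisfied on its face — assessed value is $279,000, less than the $317,000 limit; a current Provisional Declaration is held; discharge is routed to a licensed treatment works. But: (f) is engaged — a current Schedule A Certificate is held. (g) is not triggered (aggregate throughput is 80 units, short of 90 units), so (f) stands. (a) is therefore removed.
All of (b)'s requirements are met (the qualifying period is 190 days, less than the 205 days limit; the reference index is 311, below the 318 limit; the compliance score is 86 points, meeting the 79 points threshold). As to paragraphs (h)–(o): (h) would limit (b) — the reportable unit count is 26, meeting the 26 threshold — but (i) sets (h) aside: (i) operates against (h): the facility is within 200 m of a designated waterway. (j) is triggered (a current Provisional Waiver is held), but is itself disapplied by (k): (k) operates against (j): a current Standing Notice is held. (l) would limit (k) — discharge temperature exceeds 35 °C — but (m) sets (l) aside: (m) operates against (l): a current Class B Waiver is held. (n) is engaged (a current General Declaration is held), but yields to (o): (o) operates — a current Standing Waiver is held. (b) remains available.
Exception (c) requires that the registered capacity is less than 1,460 units; but the registered capacity is 1,710 units, not less than 1,460 units, so (c) is unavailable.
Exception (d)'s conditions are all satisfied: a current General Permit is held; average daily discharge volume is 1650 litres, under the 1720 litres limit. However, paragraphs (q)–(r) must be considered: (q) applies — a current Annual Exemption Letter is held. (r), which would lift (q), is inapplicable — no current Category F Approval is held. So (d) is unavailable.
Exception (e) fails — the baseline figure is 295, not less than 267.

No — exception (b) applies; Nikolai's facility is not required to file a quarterly discharge report.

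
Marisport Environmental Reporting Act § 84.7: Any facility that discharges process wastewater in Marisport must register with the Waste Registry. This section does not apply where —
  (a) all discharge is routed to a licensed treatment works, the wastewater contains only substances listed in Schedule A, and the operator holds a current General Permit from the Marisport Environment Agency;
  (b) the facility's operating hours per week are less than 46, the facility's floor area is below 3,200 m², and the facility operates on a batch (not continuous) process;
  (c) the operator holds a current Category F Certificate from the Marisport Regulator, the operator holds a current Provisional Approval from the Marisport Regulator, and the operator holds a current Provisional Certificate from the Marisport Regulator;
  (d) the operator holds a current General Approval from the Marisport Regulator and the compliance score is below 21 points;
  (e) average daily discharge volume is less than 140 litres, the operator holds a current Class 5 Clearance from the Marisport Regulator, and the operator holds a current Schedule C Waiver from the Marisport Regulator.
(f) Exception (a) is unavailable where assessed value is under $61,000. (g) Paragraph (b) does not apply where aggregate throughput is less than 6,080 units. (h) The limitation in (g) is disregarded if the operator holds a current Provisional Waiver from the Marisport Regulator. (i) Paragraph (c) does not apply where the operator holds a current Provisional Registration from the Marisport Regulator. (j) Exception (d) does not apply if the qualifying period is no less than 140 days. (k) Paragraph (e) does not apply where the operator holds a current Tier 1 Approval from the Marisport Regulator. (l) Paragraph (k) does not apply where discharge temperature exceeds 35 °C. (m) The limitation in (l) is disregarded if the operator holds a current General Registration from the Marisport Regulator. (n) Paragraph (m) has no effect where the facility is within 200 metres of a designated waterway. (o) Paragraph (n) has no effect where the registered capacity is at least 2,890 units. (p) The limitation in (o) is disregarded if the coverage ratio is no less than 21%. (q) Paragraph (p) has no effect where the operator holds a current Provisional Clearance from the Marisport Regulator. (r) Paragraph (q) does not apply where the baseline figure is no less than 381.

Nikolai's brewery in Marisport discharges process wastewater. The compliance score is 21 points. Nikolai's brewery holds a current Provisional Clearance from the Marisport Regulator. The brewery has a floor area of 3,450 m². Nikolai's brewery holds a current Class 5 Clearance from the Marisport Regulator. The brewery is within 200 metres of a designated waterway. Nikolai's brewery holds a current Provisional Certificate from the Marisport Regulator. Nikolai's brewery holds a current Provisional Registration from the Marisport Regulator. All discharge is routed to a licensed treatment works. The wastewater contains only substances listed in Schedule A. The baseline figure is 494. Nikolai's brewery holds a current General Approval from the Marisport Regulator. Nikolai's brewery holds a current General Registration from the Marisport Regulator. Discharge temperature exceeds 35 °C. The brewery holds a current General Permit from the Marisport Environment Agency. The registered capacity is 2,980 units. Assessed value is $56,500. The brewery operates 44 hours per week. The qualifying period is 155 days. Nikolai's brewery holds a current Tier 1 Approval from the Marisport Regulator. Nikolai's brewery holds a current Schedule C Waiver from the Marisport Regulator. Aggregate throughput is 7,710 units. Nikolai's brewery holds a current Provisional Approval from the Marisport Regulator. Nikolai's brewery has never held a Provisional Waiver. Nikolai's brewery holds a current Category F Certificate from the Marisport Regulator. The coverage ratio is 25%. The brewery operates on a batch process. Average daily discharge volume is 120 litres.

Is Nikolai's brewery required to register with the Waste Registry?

No — exception (e) applies; Nikolai's brewery is not required to register with the Waste Registry.

All of (a)'s requirements are met (discharge is routed to a licensed treatment works; the wastewater is Schedule-A-only; a current General Permit is held). However, paragraph (f) must be considered: (f) operates against (a): assessed value is $56,500, under the $61,000 limit. Exception (a) does not apply.
Exception (b) fails — the facility's floor area is 3,450 m², not below 3,200 m².
Exception (c): a current Category F Certificate is held; a current Provisional Approval is held; a current Provisional Certificate is held — every condition holds. But applying paragraph (i): (i) is triggered — a current Provisional Registration is held. (c) is therefore removed.
Exception (d) does not apply: the compliance score is 21 points, not below 21 points.
Exception (e): average daily discharge volume is 120 litres, less than the 140 litres limit; a current Class 5 Clearance is held; a current Schedule C Waiver is held — every condition holds. Under paragraphs (k)–(r): (k) would limit (e) — a current Tier 1 Approval is held — but (l) sets (k) aside: (l) operates against (k): discharge temperature exceeds 35 °C. (m) is engaged (a current General Registration is held), but is overridden by (n): (n) operates against (m): the brewery is within 200 m of a designated waterway. (o) would limit (n) — the registered capacity is 2,980 units, meeting the 2,890 units threshold — but (p) sets (o) aside: (p) operates against (o): the coverage ratio is 25%, meeting the 21% threshold. (q) would limit (p) — a current Provisional Clearance is held — but (r) sets (q) aside: (r) is triggered — the baseline figure is 494, meeting the 381 threshold. Exception (e) stands.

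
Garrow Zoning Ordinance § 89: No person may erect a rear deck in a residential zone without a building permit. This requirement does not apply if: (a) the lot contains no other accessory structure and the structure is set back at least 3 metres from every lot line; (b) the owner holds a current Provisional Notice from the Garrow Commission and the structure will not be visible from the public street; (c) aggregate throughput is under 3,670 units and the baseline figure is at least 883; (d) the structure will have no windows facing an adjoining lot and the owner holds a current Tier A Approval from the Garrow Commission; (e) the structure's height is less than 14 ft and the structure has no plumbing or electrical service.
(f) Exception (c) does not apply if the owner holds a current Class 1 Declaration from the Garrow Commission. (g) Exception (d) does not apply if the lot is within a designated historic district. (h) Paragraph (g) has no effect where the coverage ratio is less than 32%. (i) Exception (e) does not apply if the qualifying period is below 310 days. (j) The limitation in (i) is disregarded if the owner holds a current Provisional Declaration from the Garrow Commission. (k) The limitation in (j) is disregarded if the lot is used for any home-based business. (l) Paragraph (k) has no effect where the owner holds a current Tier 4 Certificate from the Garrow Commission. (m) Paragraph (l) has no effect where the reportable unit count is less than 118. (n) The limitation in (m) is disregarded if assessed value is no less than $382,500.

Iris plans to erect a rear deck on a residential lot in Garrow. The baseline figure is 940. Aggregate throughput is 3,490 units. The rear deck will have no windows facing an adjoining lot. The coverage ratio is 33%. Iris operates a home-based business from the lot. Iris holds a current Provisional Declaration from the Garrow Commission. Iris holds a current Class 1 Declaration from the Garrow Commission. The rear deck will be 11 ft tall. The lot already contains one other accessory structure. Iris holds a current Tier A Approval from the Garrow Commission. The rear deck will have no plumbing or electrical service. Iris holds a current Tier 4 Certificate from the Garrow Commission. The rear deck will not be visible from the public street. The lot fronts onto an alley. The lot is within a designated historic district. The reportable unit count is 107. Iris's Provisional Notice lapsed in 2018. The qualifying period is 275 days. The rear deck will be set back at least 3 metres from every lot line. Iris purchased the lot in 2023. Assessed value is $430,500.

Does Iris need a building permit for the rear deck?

No — exception (e) applies; Iris does not need a building permit.

Exception (a) does not apply: the lot already has another accessory structure.
Exception (b) fails — no current Provisional Notice is held.
All of (c)'s requirements are met (aggregate throughput is 3,490 units, under the 3,670 units limit; the baseline figure is 940, meeting the 883 threshold). But applying paragraph (f): (f) operates against (c): a current Class 1 Declaration is held. (c) is therefore removed.
Exception (d): no windows face an adjoining lot; a current Tier A Approval is held — every condition holds. But applying paragraphs (g)–(h): (g) is triggered — the lot is in a historic district. (h), which would lift (g), does not operate here — the coverage ratio is 33%, not less than 32%. Exception (d) does not apply.
Exception (e): the structure's height is 11 ft, less than the 14 ft limit; there is no plumbing or electrical service — every condition holds. As to paragraphs (i)–(n): (i) operates (the qualifying period is 275 days, below the 310 days limit), but is overridden by (j): (j) operates against (i): a current Provisional Declaration is held. (k) is triggered (a home-based business operates on the lot), but is itself disapplied by (l): (l) operates against (k): a current Tier 4 Certificate is held. (m) is engaged (the reportable unit count is 107, less than the 118 limit), but is overridden by (n): (n) operates against (m): assessed value is $430,500, meeting the $382,500 threshold. (e) remains available.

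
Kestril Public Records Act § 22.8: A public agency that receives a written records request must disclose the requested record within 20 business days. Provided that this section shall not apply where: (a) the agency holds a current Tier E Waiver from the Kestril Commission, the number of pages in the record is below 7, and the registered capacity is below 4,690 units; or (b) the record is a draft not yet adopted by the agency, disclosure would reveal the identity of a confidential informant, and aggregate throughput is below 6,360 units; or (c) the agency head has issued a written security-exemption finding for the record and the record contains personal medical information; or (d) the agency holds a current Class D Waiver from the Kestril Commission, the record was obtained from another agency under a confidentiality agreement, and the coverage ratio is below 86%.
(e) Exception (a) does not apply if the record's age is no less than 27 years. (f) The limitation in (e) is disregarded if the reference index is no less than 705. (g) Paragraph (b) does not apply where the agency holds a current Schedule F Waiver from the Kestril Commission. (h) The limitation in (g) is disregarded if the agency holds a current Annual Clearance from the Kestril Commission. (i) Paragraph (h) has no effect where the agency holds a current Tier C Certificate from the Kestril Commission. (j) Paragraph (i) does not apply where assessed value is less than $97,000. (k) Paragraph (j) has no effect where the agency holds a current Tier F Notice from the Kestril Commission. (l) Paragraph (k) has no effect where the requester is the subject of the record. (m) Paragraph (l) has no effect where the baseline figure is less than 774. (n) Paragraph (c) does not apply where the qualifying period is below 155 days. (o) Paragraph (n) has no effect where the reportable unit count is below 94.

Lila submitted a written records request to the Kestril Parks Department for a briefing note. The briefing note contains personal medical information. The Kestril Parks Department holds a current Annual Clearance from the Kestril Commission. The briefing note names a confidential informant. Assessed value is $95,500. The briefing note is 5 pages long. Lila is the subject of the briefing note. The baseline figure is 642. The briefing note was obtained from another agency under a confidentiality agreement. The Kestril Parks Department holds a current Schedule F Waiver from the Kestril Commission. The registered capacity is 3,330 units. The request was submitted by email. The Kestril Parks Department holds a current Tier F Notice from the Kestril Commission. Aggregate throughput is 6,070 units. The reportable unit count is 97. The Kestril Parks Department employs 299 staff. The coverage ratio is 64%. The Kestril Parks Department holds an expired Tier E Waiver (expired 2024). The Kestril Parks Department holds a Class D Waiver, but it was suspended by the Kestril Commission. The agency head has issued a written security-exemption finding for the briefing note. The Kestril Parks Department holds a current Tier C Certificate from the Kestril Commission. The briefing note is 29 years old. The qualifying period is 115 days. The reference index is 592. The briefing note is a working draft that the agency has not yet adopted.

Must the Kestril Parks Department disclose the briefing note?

Exception (a) does not apply: no current Tier E Waiver is held.
Exception (b)'s conditions are all satisfied: the briefing note is an unadopted draft; the briefing note names a confidential informant; aggregate throughput is 6,070 units, below the 6,360 units limit. But: (g) operates against (b): a current Schedule F Waiver is held. (h) would limit (g) — a current Annual Clearance is held — but (i) sets (h) aside: (i) is triggered — a current Tier C Certificate is held. (j) applies (assessed value is $95,500, less than the $97,000 limit), but is displaced by (k): (k) operates against (j): a current Tier F Notice is held. (l) is engaged (Lila is the subject of the briefing note), but yields to (m): (m) operates against (l): the baseline figure is 642, less than the 774 limit. So (b) is unavailable.
Exception (c): a written security-exemption finding has been issued; the briefing note contains personal medical information — every condition holds. But applying paragraphs (n)–(o): (n) operates against (c): the qualifying period is 115 days, below the 155 days limit. (o) does not operate here (the reportable unit count is 97, not below 94), so (n) stands. Exception (c) does not apply.
Exception (d) requires that the agency holds a current Class D Waiver from the Kestril Commission; but the Class D Waiver is not current, so (d) is unavailable.
None of the exceptions is available; § 22.8 applies in full.

Yes — the Kestril Parks Department must disclose the briefing note.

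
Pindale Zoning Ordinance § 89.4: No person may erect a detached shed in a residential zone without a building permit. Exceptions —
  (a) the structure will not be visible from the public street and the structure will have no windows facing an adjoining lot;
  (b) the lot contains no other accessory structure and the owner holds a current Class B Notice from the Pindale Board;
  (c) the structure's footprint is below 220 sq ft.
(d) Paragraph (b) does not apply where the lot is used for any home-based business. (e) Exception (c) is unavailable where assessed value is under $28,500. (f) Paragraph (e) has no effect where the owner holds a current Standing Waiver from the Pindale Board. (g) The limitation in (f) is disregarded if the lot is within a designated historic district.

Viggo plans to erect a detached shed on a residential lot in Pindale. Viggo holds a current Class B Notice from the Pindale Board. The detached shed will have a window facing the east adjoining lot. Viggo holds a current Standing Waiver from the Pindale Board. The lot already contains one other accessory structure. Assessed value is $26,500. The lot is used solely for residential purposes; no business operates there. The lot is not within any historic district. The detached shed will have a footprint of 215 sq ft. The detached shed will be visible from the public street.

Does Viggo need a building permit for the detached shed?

Exception (a) fails — the structure will be visible from the street.
Exception (b) does not apply: the lot already has another accessory structure.
Exception (c)'s conditions are all satisfied: the structure's footprint is 215 sq ft, below the 220 sq ft limit. As to paragraphs (e)–(g): (e) is engaged (assessed value is $26,500, under the $28,500 limit), but yields to (f): (f) is engaged — a current Standing Waiver is held. (g) is not triggered (the lot is not in a historic district), so (f) stands. So (c) applies.

No — exception (c) applies; Viggo does not need a building permit.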